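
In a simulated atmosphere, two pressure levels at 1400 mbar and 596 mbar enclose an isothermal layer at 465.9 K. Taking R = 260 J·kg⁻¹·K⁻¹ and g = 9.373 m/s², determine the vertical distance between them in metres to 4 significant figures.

Δz ≈ 11040 m

Hypsometric equation: Δz = (R T̄/g) ln(P₁/P₂).
R T̄/g = 260 × 465.9 / 9.373 = 12924 m.
ln(1400/596) = ln(2.3490) = 0.85399.
Δz = 12924 × 0.85399 = 11037 m.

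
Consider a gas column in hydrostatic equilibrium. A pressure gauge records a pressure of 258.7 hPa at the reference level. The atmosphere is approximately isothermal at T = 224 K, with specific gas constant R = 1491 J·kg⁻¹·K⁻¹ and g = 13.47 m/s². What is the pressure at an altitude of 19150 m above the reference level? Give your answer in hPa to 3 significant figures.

Scale height: H = RT/g = 1491 × 224 / 13.47 = 24795 m.
Barometric formula: P = P₀ exp(−z/H).
z/H = 19150/24795 = 0.77233; exp(−0.77233) = 0.46194.
P = 258.7 × 0.46194 = 119.50 hPa.

P ≈ 120 hPa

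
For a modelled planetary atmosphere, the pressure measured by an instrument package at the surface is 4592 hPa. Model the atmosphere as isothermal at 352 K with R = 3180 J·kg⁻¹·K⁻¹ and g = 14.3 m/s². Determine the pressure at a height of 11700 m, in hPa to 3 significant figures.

P ≈ 3950 hPa

Scale height: H = RT/g = 3180 × 352 / 14.3 = 78277 m.
Barometric formula: P = P₀ exp(−z/H).
z/H = 11700/78277 = 0.14947; exp(−0.14947) = 0.86116.
P = 4592 × 0.86116 = 3954.4 hPa.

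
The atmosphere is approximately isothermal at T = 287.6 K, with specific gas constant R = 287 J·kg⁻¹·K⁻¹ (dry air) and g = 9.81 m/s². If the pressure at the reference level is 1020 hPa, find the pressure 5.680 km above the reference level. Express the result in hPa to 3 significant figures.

Scale height: H = RT/g = 287 × 287.6 / 9.81 = 8414.0 m.
Barometric formula: P = P₀ exp(−z/H).
z/H = 5680.0/8414.0 = 0.67507; exp(−0.67507) = 0.50912.
P = 1020 × 0.50912 = 519.30 hPa.

P ≈ 519 hPa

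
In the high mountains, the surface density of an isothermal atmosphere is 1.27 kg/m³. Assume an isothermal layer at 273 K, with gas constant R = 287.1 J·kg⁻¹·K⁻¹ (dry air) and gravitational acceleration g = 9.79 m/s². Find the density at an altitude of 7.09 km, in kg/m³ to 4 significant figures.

ρ ≈ 0.5238 kg/m³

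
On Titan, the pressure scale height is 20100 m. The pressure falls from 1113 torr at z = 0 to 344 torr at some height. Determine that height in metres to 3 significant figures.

Invert the barometric formula: z = H ln(P₀/P).
P₀/P = 1113/344 = 3.2355; ln(3.2355) = 1.1742.
z = 20100 × 1.1742 = 23601 m.

z ≈ 23600 m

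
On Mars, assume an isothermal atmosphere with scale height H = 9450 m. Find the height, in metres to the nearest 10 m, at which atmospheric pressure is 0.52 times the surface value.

z ≈ 6180 m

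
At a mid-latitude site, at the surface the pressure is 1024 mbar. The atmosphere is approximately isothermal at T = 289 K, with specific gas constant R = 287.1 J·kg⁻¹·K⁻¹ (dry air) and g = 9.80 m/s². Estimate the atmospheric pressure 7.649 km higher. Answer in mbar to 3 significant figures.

P ≈ 415 mbar

Scale height: H = RT/g = 287.1 × 289 / 9.80 = 8466.5 m.
Barometric formula: P = P₀ exp(−z/H).
z/H = 7649.0/8466.5 = 0.90344; exp(−0.90344) = 0.40517.
P = 1024 × 0.40517 = 414.89 mbar.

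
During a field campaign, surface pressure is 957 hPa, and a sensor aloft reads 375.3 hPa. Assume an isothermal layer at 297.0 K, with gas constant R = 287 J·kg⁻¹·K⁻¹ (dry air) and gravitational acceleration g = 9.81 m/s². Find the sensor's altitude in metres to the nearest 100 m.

Scale height: H = RT/g = 287 × 297.0 / 9.81 = 8689.0 m.
Invert the barometric formula: z = H ln(P₀/P).
P₀/P = 957/375.3 = 2.5500; ln(2.5500) = 0.93609.
z = 8689.0 × 0.93609 = 8133.7 m.

z ≈ 8100 m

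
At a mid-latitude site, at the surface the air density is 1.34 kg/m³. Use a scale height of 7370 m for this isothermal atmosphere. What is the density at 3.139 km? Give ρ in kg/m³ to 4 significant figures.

ρ ≈ 0.8752 kg/m³

In an isothermal atmosphere, density decays like pressure: ρ = ρ₀ exp(−z/H).
z/H = 3139.0/7370.0 = 0.42592; exp(−0.42592) = 0.65317.
ρ = 1.34 × 0.65317 = 0.87525 kg/m³.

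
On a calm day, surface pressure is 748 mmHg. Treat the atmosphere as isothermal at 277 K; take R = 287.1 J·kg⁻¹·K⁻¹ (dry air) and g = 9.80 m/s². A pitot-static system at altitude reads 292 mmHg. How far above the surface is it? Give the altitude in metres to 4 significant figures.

Scale height: H = RT/g = 287.1 × 277 / 9.80 = 8115.0 m.
Invert the barometric formula: z = H ln(P₀/P).
P₀/P = 748/292 = 2.5616; ln(2.5616) = 0.94063.
z = 8115.0 × 0.94063 = 7633.2 m.

z ≈ 7633 m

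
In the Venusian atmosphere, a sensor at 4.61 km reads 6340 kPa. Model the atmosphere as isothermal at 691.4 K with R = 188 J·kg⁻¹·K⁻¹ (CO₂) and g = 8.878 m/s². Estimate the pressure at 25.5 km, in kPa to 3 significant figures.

P ≈ 1520 kPa

Scale height: H = RT/g = 188 × 691.4 / 8.878 = 14641 m.
Between two levels, P₂ = P₁ exp(−Δz/H) with Δz = z₂ − z₁.
Δz = 25500 − 4610.0 = 20890 m; Δz/H = 20890/14641 = 1.4268.
P₂ = 6340 × exp(−1.4268) = 6340 × 0.24008 = 1522.1 kPa.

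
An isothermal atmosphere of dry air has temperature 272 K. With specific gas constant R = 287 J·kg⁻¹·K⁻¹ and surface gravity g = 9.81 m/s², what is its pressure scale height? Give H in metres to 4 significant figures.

H ≈ 7958 m

The scale height of an isothermal atmosphere is H = RT/g.
H = 287 × 272 / 9.81 = 78064/9.81 = 7957.6 m.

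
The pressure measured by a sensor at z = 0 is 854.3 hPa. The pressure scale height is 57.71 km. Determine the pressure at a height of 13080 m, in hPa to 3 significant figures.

Barometric formula: P = P₀ exp(−z/H).
z/H = 13080/57710 = 0.22665; exp(−0.22665) = 0.79720.
P = 854.3 × 0.79720 = 681.05 hPa.

P ≈ 681 hPa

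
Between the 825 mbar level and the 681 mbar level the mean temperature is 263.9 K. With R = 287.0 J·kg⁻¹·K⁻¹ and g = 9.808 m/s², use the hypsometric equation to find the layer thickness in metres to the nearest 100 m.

Δz ≈ 1500 m

Hypsometric equation: Δz = (R T̄/g) ln(P₁/P₂).
R T̄/g = 287.0 × 263.9 / 9.808 = 7722.2 m.
ln(825/681) = ln(1.2115) = 0.19186.
Δz = 7722.2 × 0.19186 = 1481.6 m.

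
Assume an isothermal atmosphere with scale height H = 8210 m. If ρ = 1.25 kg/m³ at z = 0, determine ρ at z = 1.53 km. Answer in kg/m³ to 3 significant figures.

ρ ≈ 1.04 kg/m³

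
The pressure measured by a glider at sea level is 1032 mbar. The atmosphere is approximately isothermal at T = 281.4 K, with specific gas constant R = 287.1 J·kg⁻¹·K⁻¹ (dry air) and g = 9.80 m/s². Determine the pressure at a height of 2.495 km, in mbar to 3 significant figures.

P ≈ 763 mbar

Scale height: H = RT/g = 287.1 × 281.4 / 9.80 = 8243.9 m.
Barometric formula: P = P₀ exp(−z/H).
z/H = 2495.0/8243.9 = 0.30265; exp(−0.30265) = 0.73886.
P = 1032 × 0.73886 = 762.50 mbar.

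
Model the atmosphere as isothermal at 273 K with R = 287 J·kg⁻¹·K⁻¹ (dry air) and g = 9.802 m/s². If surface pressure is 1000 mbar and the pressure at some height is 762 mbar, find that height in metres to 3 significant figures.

z ≈ 2170 m

Scale height: H = RT/g = 287 × 273 / 9.802 = 7993.4 m.
Invert the barometric formula: z = H ln(P₀/P).
P₀/P = 1000/762 = 1.3123; ln(1.3123) = 0.27178.
z = 7993.4 × 0.27178 = 2172.4 m.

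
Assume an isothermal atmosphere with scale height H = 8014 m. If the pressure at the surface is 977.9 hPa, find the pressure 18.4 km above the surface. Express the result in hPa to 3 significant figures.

Barometric formula: P = P₀ exp(−z/H).
z/H = 18400/8014.0 = 2.2960; exp(−2.2960) = 0.10066.
P = 977.9 × 0.10066 = 98.435 hPa.

P ≈ 98.4 hPa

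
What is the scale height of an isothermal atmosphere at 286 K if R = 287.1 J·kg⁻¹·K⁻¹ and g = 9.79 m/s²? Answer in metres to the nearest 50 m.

H ≈ 8400 m

The scale height of an isothermal atmosphere is H = RT/g.
H = 287.1 × 286 / 9.79 = 82111/9.79 = 8387.2 m.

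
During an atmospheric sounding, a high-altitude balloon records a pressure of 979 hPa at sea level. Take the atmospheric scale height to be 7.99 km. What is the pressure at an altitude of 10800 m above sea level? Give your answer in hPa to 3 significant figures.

P ≈ 253 hPa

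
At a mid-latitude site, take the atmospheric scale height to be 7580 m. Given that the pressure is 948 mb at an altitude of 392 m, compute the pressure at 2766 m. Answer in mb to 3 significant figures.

P ≈ 693 mb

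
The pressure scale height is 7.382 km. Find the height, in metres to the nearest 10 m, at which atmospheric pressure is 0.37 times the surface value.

z ≈ 7340 m

Set P/P₀ = exp(−z/H) = 0.37, so z = −H ln(0.37).
−ln(0.37) = 0.99425; z = 7382.0 × 0.99425 = 7339.6 m.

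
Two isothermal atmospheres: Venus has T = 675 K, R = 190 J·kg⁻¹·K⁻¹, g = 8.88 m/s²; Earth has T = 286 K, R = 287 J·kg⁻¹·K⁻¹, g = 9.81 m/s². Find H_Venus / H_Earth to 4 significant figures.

H_Venus/H_Earth ≈ 1.726

H = RT/g for each body.
H_Venus = 190 × 675 / 8.88 = 14443 m.
H_Earth = 287 × 286 / 9.81 = 8367.2 m.
H_Venus/H_Earth = 14443/8367.2 = 1.7261.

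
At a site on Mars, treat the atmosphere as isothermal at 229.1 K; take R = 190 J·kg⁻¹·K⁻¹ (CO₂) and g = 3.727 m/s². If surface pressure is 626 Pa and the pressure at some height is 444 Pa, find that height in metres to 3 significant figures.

Scale height: H = RT/g = 190 × 229.1 / 3.727 = 11679 m.
Invert the barometric formula: z = H ln(P₀/P).
P₀/P = 626/444 = 1.4099; ln(1.4099) = 0.34352.
z = 11679 × 0.34352 = 4012.0 m.

z ≈ 4010 m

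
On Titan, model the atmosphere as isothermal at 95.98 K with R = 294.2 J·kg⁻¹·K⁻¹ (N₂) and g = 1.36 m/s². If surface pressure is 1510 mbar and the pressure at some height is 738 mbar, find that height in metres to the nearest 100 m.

z ≈ 14900 m

Scale height: H = RT/g = 294.2 × 95.98 / 1.36 = 20763 m.
Invert the barometric formula: z = H ln(P₀/P).
P₀/P = 1510/738 = 2.0461; ln(2.0461) = 0.71594.
z = 20763 × 0.71594 = 14865 m.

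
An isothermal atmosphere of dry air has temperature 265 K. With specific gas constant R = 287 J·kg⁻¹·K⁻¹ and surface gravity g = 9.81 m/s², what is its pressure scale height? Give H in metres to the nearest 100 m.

H ≈ 7800 m

The scale height of an isothermal atmosphere is H = RT/g.
H = 287 × 265 / 9.81 = 76055/9.81 = 7752.8 m.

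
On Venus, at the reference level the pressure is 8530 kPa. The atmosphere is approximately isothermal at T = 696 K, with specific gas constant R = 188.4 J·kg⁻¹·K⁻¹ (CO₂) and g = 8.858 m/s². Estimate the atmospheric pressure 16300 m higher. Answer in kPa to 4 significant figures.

P ≈ 2836 kPa

Scale height: H = RT/g = 188.4 × 696 / 8.858 = 14803 m.
Barometric formula: P = P₀ exp(−z/H).
z/H = 16300/14803 = 1.1011; exp(−1.1011) = 0.33251.
P = 8530 × 0.33251 = 2836.3 kPa.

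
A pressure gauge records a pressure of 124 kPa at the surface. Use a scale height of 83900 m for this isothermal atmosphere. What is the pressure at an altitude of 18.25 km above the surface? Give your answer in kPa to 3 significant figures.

P ≈ 99.8 kPa

Barometric formula: P = P₀ exp(−z/H).
z/H = 18250/83900 = 0.21752; exp(−0.21752) = 0.80451.
P = 124 × 0.80451 = 99.759 kPa.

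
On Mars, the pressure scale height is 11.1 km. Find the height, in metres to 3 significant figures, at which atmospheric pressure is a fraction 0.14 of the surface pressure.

z ≈ 21800 m

Set P/P₀ = exp(−z/H) = 0.14, so z = −H ln(0.14).
−ln(0.14) = 1.9661; z = 11100 × 1.9661 = 21824 m.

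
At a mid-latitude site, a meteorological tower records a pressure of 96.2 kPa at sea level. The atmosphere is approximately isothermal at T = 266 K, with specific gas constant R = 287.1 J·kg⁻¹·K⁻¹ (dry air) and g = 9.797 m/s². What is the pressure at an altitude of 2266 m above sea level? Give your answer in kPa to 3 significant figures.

Scale height: H = RT/g = 287.1 × 266 / 9.797 = 7795.1 m.
Barometric formula: P = P₀ exp(−z/H).
z/H = 2266.0/7795.1 = 0.29070; exp(−0.29070) = 0.74774.
P = 96.2 × 0.74774 = 71.933 kPa.

P ≈ 71.9 kPa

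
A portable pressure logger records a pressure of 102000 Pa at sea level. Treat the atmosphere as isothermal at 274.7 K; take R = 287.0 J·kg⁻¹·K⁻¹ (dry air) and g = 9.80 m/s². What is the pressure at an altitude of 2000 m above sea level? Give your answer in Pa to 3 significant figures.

P ≈ 79500 Pa

Scale height: H = RT/g = 287.0 × 274.7 / 9.80 = 8044.8 m.
Barometric formula: P = P₀ exp(−z/H).
z/H = 2000.0/8044.8 = 0.24861; exp(−0.24861) = 0.77988.
P = 102000 × 0.77988 = 79548 Pa.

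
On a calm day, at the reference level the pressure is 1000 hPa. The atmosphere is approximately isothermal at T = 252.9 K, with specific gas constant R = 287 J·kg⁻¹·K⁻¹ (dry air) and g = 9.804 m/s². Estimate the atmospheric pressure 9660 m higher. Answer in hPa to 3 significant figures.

P ≈ 271 hPa

Scale height: H = RT/g = 287 × 252.9 / 9.804 = 7403.3 m.
Barometric formula: P = P₀ exp(−z/H).
z/H = 9660.0/7403.3 = 1.3048; exp(−1.3048) = 0.27123.
P = 1000 × 0.27123 = 271.23 hPa.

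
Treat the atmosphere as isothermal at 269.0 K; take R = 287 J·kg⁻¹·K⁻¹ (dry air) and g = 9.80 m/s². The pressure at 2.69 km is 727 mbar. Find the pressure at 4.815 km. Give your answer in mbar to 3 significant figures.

Scale height: H = RT/g = 287 × 269.0 / 9.80 = 7877.9 m.
Between two levels, P₂ = P₁ exp(−Δz/H) with Δz = z₂ − z₁.
Δz = 4815.0 − 2690.0 = 2125.0 m; Δz/H = 2125.0/7877.9 = 0.26974.
P₂ = 727 × exp(−0.26974) = 727 × 0.76358 = 555.12 mbar.

P ≈ 555 mbar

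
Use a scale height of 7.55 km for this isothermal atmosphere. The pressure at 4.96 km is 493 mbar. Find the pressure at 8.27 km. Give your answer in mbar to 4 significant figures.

Between two levels, P₂ = P₁ exp(−Δz/H) with Δz = z₂ − z₁.
Δz = 8270.0 − 4960.0 = 3310.0 m; Δz/H = 3310.0/7550.0 = 0.43841.
P₂ = 493 × exp(−0.43841) = 493 × 0.64506 = 318.01 mbar.

P ≈ 318.0 mbar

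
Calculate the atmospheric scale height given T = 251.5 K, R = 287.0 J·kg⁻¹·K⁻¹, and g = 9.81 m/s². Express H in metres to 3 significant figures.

H ≈ 7360 m

The scale height of an isothermal atmosphere is H = RT/g.
H = 287.0 × 251.5 / 9.81 = 72180/9.81 = 7357.8 m.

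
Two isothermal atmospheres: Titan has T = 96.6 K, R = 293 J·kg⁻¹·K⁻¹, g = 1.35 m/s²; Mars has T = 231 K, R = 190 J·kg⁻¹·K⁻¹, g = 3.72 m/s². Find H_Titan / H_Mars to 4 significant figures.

H_Titan/H_Mars ≈ 1.777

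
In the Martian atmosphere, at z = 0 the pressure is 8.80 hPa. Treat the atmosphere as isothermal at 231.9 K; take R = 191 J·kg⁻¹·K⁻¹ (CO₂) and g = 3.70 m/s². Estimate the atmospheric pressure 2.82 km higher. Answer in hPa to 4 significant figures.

P ≈ 6.953 hPa

Scale height: H = RT/g = 191 × 231.9 / 3.70 = 11971 m.
Barometric formula: P = P₀ exp(−z/H).
z/H = 2820.0/11971 = 0.23557; exp(−0.23557) = 0.79012.
P = 8.80 × 0.79012 = 6.9531 hPa.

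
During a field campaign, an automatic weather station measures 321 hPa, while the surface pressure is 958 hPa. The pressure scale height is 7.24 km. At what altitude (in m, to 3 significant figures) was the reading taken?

z ≈ 7920 m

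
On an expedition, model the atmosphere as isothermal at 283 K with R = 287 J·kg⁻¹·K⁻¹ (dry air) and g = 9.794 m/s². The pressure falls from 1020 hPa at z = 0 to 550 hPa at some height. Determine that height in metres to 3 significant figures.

Scale height: H = RT/g = 287 × 283 / 9.794 = 8292.9 m.
Invert the barometric formula: z = H ln(P₀/P).
P₀/P = 1020/550 = 1.8545; ln(1.8545) = 0.61762.
z = 8292.9 × 0.61762 = 5121.9 m.

z ≈ 5120 m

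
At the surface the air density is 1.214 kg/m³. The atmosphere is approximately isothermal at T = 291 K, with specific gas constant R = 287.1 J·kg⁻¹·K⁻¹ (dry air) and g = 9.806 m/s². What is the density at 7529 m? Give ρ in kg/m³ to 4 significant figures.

ρ ≈ 0.5017 kg/m³

Scale height: H = RT/g = 287.1 × 291 / 9.806 = 8519.9 m.
In an isothermal atmosphere, density decays like pressure: ρ = ρ₀ exp(−z/H).
z/H = 7529.0/8519.9 = 0.88370; exp(−0.88370) = 0.41325.
ρ = 1.214 × 0.41325 = 0.50169 kg/m³.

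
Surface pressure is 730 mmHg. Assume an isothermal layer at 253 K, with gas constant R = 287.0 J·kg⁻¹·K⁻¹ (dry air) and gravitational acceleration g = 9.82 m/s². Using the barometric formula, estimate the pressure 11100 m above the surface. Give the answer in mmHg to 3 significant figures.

P ≈ 163 mmHg

Scale height: H = RT/g = 287.0 × 253 / 9.82 = 7394.2 m.
Barometric formula: P = P₀ exp(−z/H).
z/H = 11100/7394.2 = 1.5012; exp(−1.5012) = 0.22286.
P = 730 × 0.22286 = 162.69 mmHg.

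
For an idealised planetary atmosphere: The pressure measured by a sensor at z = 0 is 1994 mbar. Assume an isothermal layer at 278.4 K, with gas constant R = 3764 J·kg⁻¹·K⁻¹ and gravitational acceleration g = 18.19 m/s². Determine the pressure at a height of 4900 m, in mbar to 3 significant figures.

Scale height: H = RT/g = 3764 × 278.4 / 18.19 = 57608 m.
Barometric formula: P = P₀ exp(−z/H).
z/H = 4900.0/57608 = 0.085058; exp(−0.085058) = 0.91846.
P = 1994 × 0.91846 = 1831.4 mbar.

P ≈ 1830 mbar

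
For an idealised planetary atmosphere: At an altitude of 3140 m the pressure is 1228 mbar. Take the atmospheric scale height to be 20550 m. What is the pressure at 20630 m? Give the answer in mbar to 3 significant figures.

P ≈ 524 mbar

Between two levels, P₂ = P₁ exp(−Δz/H) with Δz = z₂ − z₁.
Δz = 20630 − 3140.0 = 17490 m; Δz/H = 17490/20550 = 0.85109.
P₂ = 1228 × exp(−0.85109) = 1228 × 0.42695 = 524.29 mbar.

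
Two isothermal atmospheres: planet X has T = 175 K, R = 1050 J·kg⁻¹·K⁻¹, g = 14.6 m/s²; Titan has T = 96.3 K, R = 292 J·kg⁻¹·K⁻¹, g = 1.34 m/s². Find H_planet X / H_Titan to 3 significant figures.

H_planet X/H_Titan ≈ 0.600

H = RT/g for each body.
H_planet X = 1050 × 175 / 14.6 = 12586 m.
H_Titan = 292 × 96.3 / 1.34 = 20985 m.
H_planet X/H_Titan = 12586/20985 = 0.59976.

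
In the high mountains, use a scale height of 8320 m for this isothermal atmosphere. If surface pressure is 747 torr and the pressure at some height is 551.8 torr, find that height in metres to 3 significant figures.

z ≈ 2520 m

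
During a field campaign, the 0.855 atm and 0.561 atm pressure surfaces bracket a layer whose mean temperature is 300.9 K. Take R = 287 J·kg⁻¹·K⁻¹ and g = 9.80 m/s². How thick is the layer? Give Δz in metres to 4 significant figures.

Δz ≈ 3713 m

Hypsometric equation: Δz = (R T̄/g) ln(P₁/P₂).
R T̄/g = 287 × 300.9 / 9.80 = 8812.1 m.
ln(0.855/0.561) = ln(1.5241) = 0.42140.
Δz = 8812.1 × 0.42140 = 3713.4 m.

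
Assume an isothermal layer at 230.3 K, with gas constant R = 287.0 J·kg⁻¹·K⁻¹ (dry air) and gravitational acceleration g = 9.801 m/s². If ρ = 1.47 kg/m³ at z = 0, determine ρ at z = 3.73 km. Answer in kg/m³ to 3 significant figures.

ρ ≈ 0.845 kg/m³

Scale height: H = RT/g = 287.0 × 230.3 / 9.801 = 6743.8 m.
In an isothermal atmosphere, density decays like pressure: ρ = ρ₀ exp(−z/H).
z/H = 3730.0/6743.8 = 0.55310; exp(−0.55310) = 0.57516.
ρ = 1.47 × 0.57516 = 0.84549 kg/m³.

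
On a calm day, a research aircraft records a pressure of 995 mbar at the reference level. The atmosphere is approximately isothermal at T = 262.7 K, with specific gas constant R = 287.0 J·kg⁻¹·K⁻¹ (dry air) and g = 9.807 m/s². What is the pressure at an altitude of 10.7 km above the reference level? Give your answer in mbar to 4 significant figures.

Scale height: H = RT/g = 287.0 × 262.7 / 9.807 = 7687.9 m.
Barometric formula: P = P₀ exp(−z/H).
z/H = 10700/7687.9 = 1.3918; exp(−1.3918) = 0.24863.
P = 995 × 0.24863 = 247.39 mbar.

P ≈ 247.4 mbar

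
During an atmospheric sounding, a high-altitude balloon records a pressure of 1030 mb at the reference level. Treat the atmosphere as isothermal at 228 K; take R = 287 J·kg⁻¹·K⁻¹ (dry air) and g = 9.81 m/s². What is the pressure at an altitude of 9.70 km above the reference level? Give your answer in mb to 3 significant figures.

P ≈ 241 mb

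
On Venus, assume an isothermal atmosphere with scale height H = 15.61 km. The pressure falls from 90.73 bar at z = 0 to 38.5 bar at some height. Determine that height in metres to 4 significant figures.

z ≈ 13380 m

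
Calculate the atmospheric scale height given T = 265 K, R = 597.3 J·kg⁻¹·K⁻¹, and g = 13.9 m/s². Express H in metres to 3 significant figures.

The scale height of an isothermal atmosphere is H = RT/g.
H = 597.3 × 265 / 13.9 = 158280/13.9 = 11387 m.

H ≈ 11400 m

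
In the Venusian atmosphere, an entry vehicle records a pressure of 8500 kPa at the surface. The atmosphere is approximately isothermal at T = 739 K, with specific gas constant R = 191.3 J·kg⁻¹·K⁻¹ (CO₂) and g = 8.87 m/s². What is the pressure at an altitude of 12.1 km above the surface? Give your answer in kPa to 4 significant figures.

P ≈ 3978 kPa

Scale height: H = RT/g = 191.3 × 739 / 8.87 = 15938 m.
Barometric formula: P = P₀ exp(−z/H).
z/H = 12100/15938 = 0.75919; exp(−0.75919) = 0.46805.
P = 8500 × 0.46805 = 3978.4 kPa.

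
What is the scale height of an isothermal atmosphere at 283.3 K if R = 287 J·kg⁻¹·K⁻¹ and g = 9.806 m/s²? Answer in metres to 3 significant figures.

H ≈ 8290 m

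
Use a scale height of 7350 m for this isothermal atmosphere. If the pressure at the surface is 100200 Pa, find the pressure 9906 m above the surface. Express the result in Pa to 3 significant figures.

Barometric formula: P = P₀ exp(−z/H).
z/H = 9906.0/7350.0 = 1.3478; exp(−1.3478) = 0.25981.
P = 100200 × 0.25981 = 26033 Pa.

P ≈ 26000 Pa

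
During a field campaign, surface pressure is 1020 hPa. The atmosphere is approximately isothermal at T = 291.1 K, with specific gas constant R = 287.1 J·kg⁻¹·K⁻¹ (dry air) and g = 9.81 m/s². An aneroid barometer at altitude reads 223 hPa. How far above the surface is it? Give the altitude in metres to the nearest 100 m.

z ≈ 13000 m

Scale height: H = RT/g = 287.1 × 291.1 / 9.81 = 8519.3 m.
Invert the barometric formula: z = H ln(P₀/P).
P₀/P = 1020/223 = 4.5740; ln(4.5740) = 1.5204.
z = 8519.3 × 1.5204 = 12953 m.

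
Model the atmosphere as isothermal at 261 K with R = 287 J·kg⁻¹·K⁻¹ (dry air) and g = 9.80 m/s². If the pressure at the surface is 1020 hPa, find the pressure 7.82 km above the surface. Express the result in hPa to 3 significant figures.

P ≈ 367 hPa

Scale height: H = RT/g = 287 × 261 / 9.80 = 7643.6 m.
Barometric formula: P = P₀ exp(−z/H).
z/H = 7820.0/7643.6 = 1.0231; exp(−1.0231) = 0.35948.
P = 1020 × 0.35948 = 366.67 hPa.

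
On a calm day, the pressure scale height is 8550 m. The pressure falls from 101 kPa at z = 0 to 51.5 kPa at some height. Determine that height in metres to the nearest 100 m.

z ≈ 5800 m

Invert the barometric formula: z = H ln(P₀/P).
P₀/P = 101/51.5 = 1.9612; ln(1.9612) = 0.67356.
z = 8550.0 × 0.67356 = 5758.9 m.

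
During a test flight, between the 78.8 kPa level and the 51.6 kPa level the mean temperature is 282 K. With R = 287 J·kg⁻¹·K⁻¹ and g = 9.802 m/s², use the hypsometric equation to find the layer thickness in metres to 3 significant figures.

Δz ≈ 3500 m

Hypsometric equation: Δz = (R T̄/g) ln(P₁/P₂).
R T̄/g = 287 × 282 / 9.802 = 8256.9 m.
ln(78.8/51.6) = ln(1.5271) = 0.42337.
Δz = 8256.9 × 0.42337 = 3495.7 m.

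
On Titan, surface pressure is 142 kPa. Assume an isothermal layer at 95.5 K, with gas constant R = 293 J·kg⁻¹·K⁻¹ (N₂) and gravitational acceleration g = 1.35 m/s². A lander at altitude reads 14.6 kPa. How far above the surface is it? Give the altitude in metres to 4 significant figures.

z ≈ 47150 m

Scale height: H = RT/g = 293 × 95.5 / 1.35 = 20727 m.
Invert the barometric formula: z = H ln(P₀/P).
P₀/P = 142/14.6 = 9.7260; ln(9.7260) = 2.2748.
z = 20727 × 2.2748 = 47150 m.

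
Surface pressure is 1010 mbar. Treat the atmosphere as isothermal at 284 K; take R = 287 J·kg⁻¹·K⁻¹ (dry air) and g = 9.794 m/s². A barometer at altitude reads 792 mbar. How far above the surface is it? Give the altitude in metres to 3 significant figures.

Scale height: H = RT/g = 287 × 284 / 9.794 = 8322.2 m.
Invert the barometric formula: z = H ln(P₀/P).
P₀/P = 1010/792 = 1.2753; ln(1.2753) = 0.24318.
z = 8322.2 × 0.24318 = 2023.8 m.

z ≈ 2020 m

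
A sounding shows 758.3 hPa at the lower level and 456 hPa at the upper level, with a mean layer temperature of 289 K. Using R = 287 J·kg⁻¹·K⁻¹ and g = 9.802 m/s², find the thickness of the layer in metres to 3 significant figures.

Hypsometric equation: Δz = (R T̄/g) ln(P₁/P₂).
R T̄/g = 287 × 289 / 9.802 = 8461.8 m.
ln(758.3/456) = ln(1.6629) = 0.50856.
Δz = 8461.8 × 0.50856 = 4303.3 m.

Δz ≈ 4300 m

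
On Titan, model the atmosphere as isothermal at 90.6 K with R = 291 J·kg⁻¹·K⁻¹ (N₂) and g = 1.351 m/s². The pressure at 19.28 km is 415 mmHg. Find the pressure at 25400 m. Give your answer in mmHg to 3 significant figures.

Scale height: H = RT/g = 291 × 90.6 / 1.351 = 19515 m.
Between two levels, P₂ = P₁ exp(−Δz/H) with Δz = z₂ − z₁.
Δz = 25400 − 19280 = 6120.0 m; Δz/H = 6120.0/19515 = 0.31360.
P₂ = 415 × exp(−0.31360) = 415 × 0.73081 = 303.29 mmHg.

P ≈ 303 mmHg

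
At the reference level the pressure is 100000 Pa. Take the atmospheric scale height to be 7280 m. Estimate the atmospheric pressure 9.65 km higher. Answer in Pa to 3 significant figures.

Barometric formula: P = P₀ exp(−z/H).
z/H = 9650.0/7280.0 = 1.3255; exp(−1.3255) = 0.26567.
P = 100000 × 0.26567 = 26567 Pa.

P ≈ 26600 Pa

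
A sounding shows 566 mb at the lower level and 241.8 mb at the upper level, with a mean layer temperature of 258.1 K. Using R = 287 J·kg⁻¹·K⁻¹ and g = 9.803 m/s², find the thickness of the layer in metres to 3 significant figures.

Hypsometric equation: Δz = (R T̄/g) ln(P₁/P₂).
R T̄/g = 287 × 258.1 / 9.803 = 7556.3 m.
ln(566/241.8) = ln(2.3408) = 0.85049.
Δz = 7556.3 × 0.85049 = 6426.6 m.

Δz ≈ 6430 m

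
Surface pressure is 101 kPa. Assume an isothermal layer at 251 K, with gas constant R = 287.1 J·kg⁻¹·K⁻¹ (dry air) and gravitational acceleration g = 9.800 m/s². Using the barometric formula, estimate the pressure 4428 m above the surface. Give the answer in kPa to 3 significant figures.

P ≈ 55.3 kPa

Scale height: H = RT/g = 287.1 × 251 / 9.800 = 7353.3 m.
Barometric formula: P = P₀ exp(−z/H).
z/H = 4428.0/7353.3 = 0.60218; exp(−0.60218) = 0.54762.
P = 101 × 0.54762 = 55.310 kPa.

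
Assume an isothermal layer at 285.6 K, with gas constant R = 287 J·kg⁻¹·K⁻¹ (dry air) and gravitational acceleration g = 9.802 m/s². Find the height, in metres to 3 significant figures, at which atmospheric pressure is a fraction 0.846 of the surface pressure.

z ≈ 1400 m

Scale height: H = RT/g = 287 × 285.6 / 9.802 = 8362.3 m.
Set P/P₀ = exp(−z/H) = 0.846, so z = −H ln(0.846).
−ln(0.846) = 0.16724; z = 8362.3 × 0.16724 = 1398.5 m.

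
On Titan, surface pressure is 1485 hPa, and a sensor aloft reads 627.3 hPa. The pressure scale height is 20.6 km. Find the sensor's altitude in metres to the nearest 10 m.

z ≈ 17750 m

Invert the barometric formula: z = H ln(P₀/P).
P₀/P = 1485/627.3 = 2.3673; ln(2.3673) = 0.86175.
z = 20600 × 0.86175 = 17752 m.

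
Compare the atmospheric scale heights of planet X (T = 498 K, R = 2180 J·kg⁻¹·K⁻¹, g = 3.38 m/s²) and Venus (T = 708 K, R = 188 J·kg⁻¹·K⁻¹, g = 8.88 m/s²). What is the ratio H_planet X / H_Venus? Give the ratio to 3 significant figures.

H = RT/g for each body.
H_planet X = 2180 × 498 / 3.38 = 321200 m.
H_Venus = 188 × 708 / 8.88 = 14989 m.
H_planet X/H_Venus = 321200/14989 = 21.429.

H_planet X/H_Venus ≈ 21.4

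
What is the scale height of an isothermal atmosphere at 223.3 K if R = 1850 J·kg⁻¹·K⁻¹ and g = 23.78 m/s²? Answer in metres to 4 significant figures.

The scale height of an isothermal atmosphere is H = RT/g.
H = 1850 × 223.3 / 23.78 = 413100/23.78 = 17372 m.

H ≈ 17370 m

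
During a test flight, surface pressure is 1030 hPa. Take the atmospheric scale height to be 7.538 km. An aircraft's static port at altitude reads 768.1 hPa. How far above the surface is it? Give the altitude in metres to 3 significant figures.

z ≈ 2210 m

Invert the barometric formula: z = H ln(P₀/P).
P₀/P = 1030/768.1 = 1.3410; ln(1.3410) = 0.29342.
z = 7538.0 × 0.29342 = 2211.8 m.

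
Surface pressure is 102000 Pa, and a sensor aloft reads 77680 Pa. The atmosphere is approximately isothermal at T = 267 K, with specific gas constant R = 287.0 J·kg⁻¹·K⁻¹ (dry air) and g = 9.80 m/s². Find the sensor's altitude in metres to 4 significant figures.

z ≈ 2130 m

Scale height: H = RT/g = 287.0 × 267 / 9.80 = 7819.3 m.
Invert the barometric formula: z = H ln(P₀/P).
P₀/P = 102000/77680 = 1.3131; ln(1.3131) = 0.27239.
z = 7819.3 × 0.27239 = 2129.9 m.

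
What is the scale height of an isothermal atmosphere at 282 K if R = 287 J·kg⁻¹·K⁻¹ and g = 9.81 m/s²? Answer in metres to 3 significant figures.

The scale height of an isothermal atmosphere is H = RT/g.
H = 287 × 282 / 9.81 = 80934/9.81 = 8250.2 m.

H ≈ 8250 m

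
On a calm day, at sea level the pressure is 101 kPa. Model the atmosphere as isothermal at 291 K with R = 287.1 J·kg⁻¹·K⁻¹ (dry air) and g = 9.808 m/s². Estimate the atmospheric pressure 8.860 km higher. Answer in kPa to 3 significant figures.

Scale height: H = RT/g = 287.1 × 291 / 9.808 = 8518.2 m.
Barometric formula: P = P₀ exp(−z/H).
z/H = 8860.0/8518.2 = 1.0401; exp(−1.0401) = 0.35342.
P = 101 × 0.35342 = 35.695 kPa.

P ≈ 35.7 kPa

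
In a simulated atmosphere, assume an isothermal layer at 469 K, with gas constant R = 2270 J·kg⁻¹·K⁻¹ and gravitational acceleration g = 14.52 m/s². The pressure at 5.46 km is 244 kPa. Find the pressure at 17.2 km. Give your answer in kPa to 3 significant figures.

Scale height: H = RT/g = 2270 × 469 / 14.52 = 73322 m.
Between two levels, P₂ = P₁ exp(−Δz/H) with Δz = z₂ − z₁.
Δz = 17200 − 5460.0 = 11740 m; Δz/H = 11740/73322 = 0.16012.
P₂ = 244 × exp(−0.16012) = 244 × 0.85204 = 207.90 kPa.

P ≈ 208 kPa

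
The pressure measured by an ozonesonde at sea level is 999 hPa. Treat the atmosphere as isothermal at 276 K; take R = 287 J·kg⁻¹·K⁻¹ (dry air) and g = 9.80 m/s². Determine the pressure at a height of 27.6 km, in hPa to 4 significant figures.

P ≈ 32.86 hPa

Scale height: H = RT/g = 287 × 276 / 9.80 = 8082.9 m.
Barometric formula: P = P₀ exp(−z/H).
z/H = 27600/8082.9 = 3.4146; exp(−3.4146) = 0.032890.
P = 999 × 0.032890 = 32.857 hPa.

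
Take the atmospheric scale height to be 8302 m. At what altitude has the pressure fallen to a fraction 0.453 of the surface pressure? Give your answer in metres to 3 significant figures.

Set P/P₀ = exp(−z/H) = 0.453, so z = −H ln(0.453).
−ln(0.453) = 0.79186; z = 8302.0 × 0.79186 = 6574.0 m.

z ≈ 6570 m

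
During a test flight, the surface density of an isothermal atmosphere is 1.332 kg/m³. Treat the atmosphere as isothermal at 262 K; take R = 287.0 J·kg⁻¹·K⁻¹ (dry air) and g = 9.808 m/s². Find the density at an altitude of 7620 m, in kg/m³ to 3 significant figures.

Scale height: H = RT/g = 287.0 × 262 / 9.808 = 7666.6 m.
In an isothermal atmosphere, density decays like pressure: ρ = ρ₀ exp(−z/H).
z/H = 7620.0/7666.6 = 0.99392; exp(−0.99392) = 0.37012.
ρ = 1.332 × 0.37012 = 0.49300 kg/m³.

ρ ≈ 0.493 kg/m³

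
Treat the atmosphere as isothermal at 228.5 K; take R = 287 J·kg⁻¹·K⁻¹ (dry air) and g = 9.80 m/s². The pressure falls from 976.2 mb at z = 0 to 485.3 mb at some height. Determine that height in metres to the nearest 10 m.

Scale height: H = RT/g = 287 × 228.5 / 9.80 = 6691.8 m.
Invert the barometric formula: z = H ln(P₀/P).
P₀/P = 976.2/485.3 = 2.0115; ln(2.0115) = 0.69888.
z = 6691.8 × 0.69888 = 4676.8 m.

z ≈ 4680 m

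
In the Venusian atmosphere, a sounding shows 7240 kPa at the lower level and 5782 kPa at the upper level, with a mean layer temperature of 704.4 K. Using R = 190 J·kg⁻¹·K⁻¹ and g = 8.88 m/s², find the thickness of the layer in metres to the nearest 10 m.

Δz ≈ 3390 m

Hypsometric equation: Δz = (R T̄/g) ln(P₁/P₂).
R T̄/g = 190 × 704.4 / 8.88 = 15072 m.
ln(7240/5782) = ln(1.2522) = 0.22490.
Δz = 15072 × 0.22490 = 3389.7 m.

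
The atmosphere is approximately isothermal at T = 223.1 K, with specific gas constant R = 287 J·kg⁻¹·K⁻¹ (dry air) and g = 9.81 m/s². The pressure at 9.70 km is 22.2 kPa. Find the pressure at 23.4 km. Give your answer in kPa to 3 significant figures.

P ≈ 2.72 kPa

Scale height: H = RT/g = 287 × 223.1 / 9.81 = 6527.0 m.
Between two levels, P₂ = P₁ exp(−Δz/H) with Δz = z₂ − z₁.
Δz = 23400 − 9700.0 = 13700 m; Δz/H = 13700/6527.0 = 2.0990.
P₂ = 22.2 × exp(−2.0990) = 22.2 × 0.12258 = 2.7213 kPa.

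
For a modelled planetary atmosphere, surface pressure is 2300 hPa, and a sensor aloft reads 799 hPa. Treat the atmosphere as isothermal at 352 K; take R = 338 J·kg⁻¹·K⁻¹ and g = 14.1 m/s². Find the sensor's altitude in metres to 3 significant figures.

Scale height: H = RT/g = 338 × 352 / 14.1 = 8438.0 m.
Invert the barometric formula: z = H ln(P₀/P).
P₀/P = 2300/799 = 2.8786; ln(2.8786) = 1.0573.
z = 8438.0 × 1.0573 = 8921.5 m.

z ≈ 8920 m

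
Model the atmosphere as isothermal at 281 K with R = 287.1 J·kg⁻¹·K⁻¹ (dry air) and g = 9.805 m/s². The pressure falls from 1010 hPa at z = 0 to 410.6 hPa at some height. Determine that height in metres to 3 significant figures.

Scale height: H = RT/g = 287.1 × 281 / 9.805 = 8228.0 m.
Invert the barometric formula: z = H ln(P₀/P).
P₀/P = 1010/410.6 = 2.4598; ln(2.4598) = 0.90008.
z = 8228.0 × 0.90008 = 7405.9 m.

z ≈ 7410 m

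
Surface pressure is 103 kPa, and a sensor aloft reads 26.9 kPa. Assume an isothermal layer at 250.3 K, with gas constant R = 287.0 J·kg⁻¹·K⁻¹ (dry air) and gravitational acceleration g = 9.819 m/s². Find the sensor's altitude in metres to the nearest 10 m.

z ≈ 9820 m

Scale height: H = RT/g = 287.0 × 250.3 / 9.819 = 7316.0 m.
Invert the barometric formula: z = H ln(P₀/P).
P₀/P = 103/26.9 = 3.8290; ln(3.8290) = 1.3426.
z = 7316.0 × 1.3426 = 9822.5 m.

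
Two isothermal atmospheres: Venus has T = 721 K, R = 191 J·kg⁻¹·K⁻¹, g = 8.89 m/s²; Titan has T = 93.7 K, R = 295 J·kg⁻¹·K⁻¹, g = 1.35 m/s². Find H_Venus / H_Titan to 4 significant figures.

H_Venus/H_Titan ≈ 0.7566

H = RT/g for each body.
H_Venus = 191 × 721 / 8.89 = 15491 m.
H_Titan = 295 × 93.7 / 1.35 = 20475 m.
H_Venus/H_Titan = 15491/20475 = 0.75658.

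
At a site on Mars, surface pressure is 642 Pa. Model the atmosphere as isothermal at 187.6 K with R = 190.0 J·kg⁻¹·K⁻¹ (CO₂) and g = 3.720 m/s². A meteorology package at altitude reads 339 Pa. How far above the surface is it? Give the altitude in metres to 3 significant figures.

Scale height: H = RT/g = 190.0 × 187.6 / 3.720 = 9581.7 m.
Invert the barometric formula: z = H ln(P₀/P).
P₀/P = 642/339 = 1.8938; ln(1.8938) = 0.63859.
z = 9581.7 × 0.63859 = 6118.8 m.

z ≈ 6120 m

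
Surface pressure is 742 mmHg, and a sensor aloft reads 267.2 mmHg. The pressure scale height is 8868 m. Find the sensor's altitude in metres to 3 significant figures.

z ≈ 9060 m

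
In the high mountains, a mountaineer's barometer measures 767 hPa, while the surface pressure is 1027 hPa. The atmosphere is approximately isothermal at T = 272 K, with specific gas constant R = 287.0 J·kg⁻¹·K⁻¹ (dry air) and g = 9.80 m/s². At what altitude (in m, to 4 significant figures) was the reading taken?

z ≈ 2325 m

Scale height: H = RT/g = 287.0 × 272 / 9.80 = 7965.7 m.
Invert the barometric formula: z = H ln(P₀/P).
P₀/P = 1027/767 = 1.3390; ln(1.3390) = 0.29192.
z = 7965.7 × 0.29192 = 2325.3 m.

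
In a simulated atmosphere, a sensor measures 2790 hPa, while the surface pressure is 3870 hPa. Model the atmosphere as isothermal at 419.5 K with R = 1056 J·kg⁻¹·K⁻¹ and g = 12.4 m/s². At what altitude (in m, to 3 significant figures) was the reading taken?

z ≈ 11700 m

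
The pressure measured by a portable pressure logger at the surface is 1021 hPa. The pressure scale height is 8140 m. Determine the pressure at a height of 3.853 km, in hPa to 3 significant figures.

P ≈ 636 hPa

Barometric formula: P = P₀ exp(−z/H).
z/H = 3853.0/8140.0 = 0.47334; exp(−0.47334) = 0.62292.
P = 1021 × 0.62292 = 636.00 hPa.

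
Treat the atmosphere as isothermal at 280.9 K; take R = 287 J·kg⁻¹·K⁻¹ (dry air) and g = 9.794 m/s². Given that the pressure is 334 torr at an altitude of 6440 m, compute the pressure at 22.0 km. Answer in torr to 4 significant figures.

Scale height: H = RT/g = 287 × 280.9 / 9.794 = 8231.4 m.
Between two levels, P₂ = P₁ exp(−Δz/H) with Δz = z₂ − z₁.
Δz = 22000 − 6440.0 = 15560 m; Δz/H = 15560/8231.4 = 1.8903.
P₂ = 334 × exp(−1.8903) = 334 × 0.15103 = 50.444 torr.

P ≈ 50.44 torr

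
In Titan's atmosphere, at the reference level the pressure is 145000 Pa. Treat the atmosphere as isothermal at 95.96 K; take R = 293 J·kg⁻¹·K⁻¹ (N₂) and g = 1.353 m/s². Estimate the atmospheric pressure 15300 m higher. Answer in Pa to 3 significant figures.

Scale height: H = RT/g = 293 × 95.96 / 1.353 = 20781 m.
Barometric formula: P = P₀ exp(−z/H).
z/H = 15300/20781 = 0.73625; exp(−0.73625) = 0.47891.
P = 145000 × 0.47891 = 69442 Pa.

P ≈ 69400 Pa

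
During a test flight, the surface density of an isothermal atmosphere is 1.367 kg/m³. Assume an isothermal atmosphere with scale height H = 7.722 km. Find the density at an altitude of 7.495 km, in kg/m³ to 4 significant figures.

ρ ≈ 0.5179 kg/m³

In an isothermal atmosphere, density decays like pressure: ρ = ρ₀ exp(−z/H).
z/H = 7495.0/7722.0 = 0.97060; exp(−0.97060) = 0.37886.
ρ = 1.367 × 0.37886 = 0.51790 kg/m³.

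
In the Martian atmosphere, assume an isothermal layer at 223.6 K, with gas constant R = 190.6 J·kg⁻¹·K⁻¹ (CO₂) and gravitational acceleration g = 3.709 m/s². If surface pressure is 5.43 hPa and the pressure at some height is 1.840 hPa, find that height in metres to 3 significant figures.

z ≈ 12400 m

Scale height: H = RT/g = 190.6 × 223.6 / 3.709 = 11490 m.
Invert the barometric formula: z = H ln(P₀/P).
P₀/P = 5.43/1.840 = 2.9511; ln(2.9511) = 1.0822.
z = 11490 × 1.0822 = 12434 m.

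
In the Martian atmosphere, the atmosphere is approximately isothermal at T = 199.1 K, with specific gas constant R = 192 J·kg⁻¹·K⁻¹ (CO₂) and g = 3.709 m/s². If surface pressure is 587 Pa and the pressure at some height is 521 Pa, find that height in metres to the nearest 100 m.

z ≈ 1200 m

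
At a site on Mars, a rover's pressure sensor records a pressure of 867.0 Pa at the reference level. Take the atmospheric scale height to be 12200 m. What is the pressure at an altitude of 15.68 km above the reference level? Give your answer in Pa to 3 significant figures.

Barometric formula: P = P₀ exp(−z/H).
z/H = 15680/12200 = 1.2852; exp(−1.2852) = 0.27660.
P = 867.0 × 0.27660 = 239.81 Pa.

P ≈ 240 Pa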